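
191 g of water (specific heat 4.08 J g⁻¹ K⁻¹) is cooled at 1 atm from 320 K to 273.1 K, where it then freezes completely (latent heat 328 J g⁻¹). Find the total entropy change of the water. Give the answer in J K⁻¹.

Cooling step: ΔS₁ = m c ln(T_tr/T_i) = 191 × 4.08 × ln(273.1/320) = -123.5 J/K.
Phase change: ΔS₂ = −mL/T_tr = −191 × 328 / 273.1 = -229.4 J/K.
ΔS_total = (-123.5) + (-229.4) = -353 J/K.

ΔS = -353 J/K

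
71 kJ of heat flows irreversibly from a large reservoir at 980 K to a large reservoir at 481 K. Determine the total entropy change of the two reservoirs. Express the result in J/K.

ΔS_total = 75.2 J/K

ΔS_hot = −Q/T_H = −71000/980 = -72.449 J/K and ΔS_cold = +Q/T_C = 71000/481 = 147.61 J/K.
ΔS_total = -72.449 + 147.61 = 75.2 J/K, positive as the second law requires.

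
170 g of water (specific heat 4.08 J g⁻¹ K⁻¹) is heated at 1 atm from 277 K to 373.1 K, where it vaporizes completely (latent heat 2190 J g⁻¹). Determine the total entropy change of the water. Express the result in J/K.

Warming step: ΔS₁ = m c ln(T_tr/T_i) = 170 × 4.08 × ln(373.1/277) = 206.6 J/K.
Phase change: ΔS₂ = +mL/T_tr = 170 × 2190 / 373.1 = 997.9 J/K.
ΔS_total = (206.6) + (997.9) = 1200 J/K.

ΔS = 1200 J/K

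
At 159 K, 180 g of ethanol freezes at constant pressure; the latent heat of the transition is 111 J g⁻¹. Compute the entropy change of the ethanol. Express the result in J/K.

ΔS = -126 J/K

Heat released by the substance: Q = −mL = −180 × 111 = −19980 J.
At constant T, ΔS = Q_rev/T = −19980 / 159 = -126 J/K.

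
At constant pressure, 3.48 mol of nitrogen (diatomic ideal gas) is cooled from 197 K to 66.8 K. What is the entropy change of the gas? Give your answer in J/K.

At constant pressure, ΔS = nC_p ln(T₂/T₁) with C_p = 7R/2 = 29.1 J mol⁻¹ K⁻¹.
ΔS = 3.48 × 29.1 × ln(66.8/197) = -110 J/K.

ΔS = -110 J/K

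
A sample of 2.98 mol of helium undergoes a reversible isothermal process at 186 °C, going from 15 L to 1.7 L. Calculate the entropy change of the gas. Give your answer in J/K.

ΔS_gas = -53.9 J/K

For an isothermal ideal gas ΔS_gas = nR ln(V₂/V₁) = 2.98 × 8.314 × ln(1.7/15) = -53.9 J/K.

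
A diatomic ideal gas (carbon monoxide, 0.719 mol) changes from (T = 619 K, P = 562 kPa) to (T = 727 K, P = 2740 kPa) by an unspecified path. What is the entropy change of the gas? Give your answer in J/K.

ΔS = nC_p ln(T₂/T₁) − nR ln(P₂/P₁), with C_p = 7R/2 = 29.1 J mol⁻¹ K⁻¹ for a diatomic ideal gas.
ΔS = 0.719 × [29.1 × ln(727/619) − 8.314 × ln(2740/562)] = -6.11 J/K.

ΔS = -6.11 J/K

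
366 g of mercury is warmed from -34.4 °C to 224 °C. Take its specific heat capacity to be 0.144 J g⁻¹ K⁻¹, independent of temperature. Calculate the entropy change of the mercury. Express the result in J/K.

In kelvin: T₁ = 238.75 K, T₂ = 497.15 K. ΔS = ∫dQ_rev/T = m c ln(T₂/T₁) = 366 × 0.144 × ln(497.15/238.75) = 38.7 J/K.

ΔS = 38.7 J/K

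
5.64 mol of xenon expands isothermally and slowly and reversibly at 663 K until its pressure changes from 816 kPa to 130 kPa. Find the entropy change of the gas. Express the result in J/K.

ΔS_gas = 86.1 J/K

For an isothermal ideal gas ΔS_gas = nR ln(P₁/P₂) = 5.64 × 8.314 × ln(816/130) = 86.1 J/K.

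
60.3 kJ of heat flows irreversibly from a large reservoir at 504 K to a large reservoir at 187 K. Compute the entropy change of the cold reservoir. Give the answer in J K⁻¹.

The cold reservoir gains heat Q, so ΔS_cold = +Q/T_C = 60300/187 = 322 J/K.

ΔS_cold = 322 J/K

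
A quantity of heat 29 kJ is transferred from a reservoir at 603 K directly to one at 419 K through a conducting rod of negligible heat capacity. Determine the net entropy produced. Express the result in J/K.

ΔS_total = 21.1 J/K

ΔS_hot = −Q/T_H = −29000/603 = -48.09 J/K and ΔS_cold = +Q/T_C = 29000/419 = 69.21 J/K.
ΔS_total = -48.09 + 69.21 = 21.1 J/K, positive as the second law requires.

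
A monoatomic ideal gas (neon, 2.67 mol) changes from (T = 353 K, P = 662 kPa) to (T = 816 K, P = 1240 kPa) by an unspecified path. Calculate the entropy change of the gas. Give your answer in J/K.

ΔS = nC_p ln(T₂/T₁) − nR ln(P₂/P₁), with C_p = 5R/2 = 20.79 J mol⁻¹ K⁻¹ for a monoatomic ideal gas.
ΔS = 2.67 × [20.79 × ln(816/353) − 8.314 × ln(1240/662)] = 32.6 J/K.

ΔS = 32.6 J/K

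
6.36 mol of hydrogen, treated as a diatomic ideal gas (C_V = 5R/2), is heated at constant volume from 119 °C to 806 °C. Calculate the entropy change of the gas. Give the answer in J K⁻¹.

ΔS = 134 J/K

In kelvin: T₁ = 392.15 K, T₂ = 1079.15 K. At constant volume, ΔS = nC_V ln(T₂/T₁) with C_V = 5R/2 = 20.79 J mol⁻¹ K⁻¹.
ΔS = 6.36 × 20.79 × ln(1079.15/392.15) = 134 J/K.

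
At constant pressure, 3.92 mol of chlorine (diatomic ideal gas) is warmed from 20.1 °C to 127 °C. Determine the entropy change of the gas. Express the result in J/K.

In kelvin: T₁ = 293.25 K, T₂ = 400.15 K. At constant pressure, ΔS = nC_p ln(T₂/T₁) with C_p = 7R/2 = 29.1 J mol⁻¹ K⁻¹.
ΔS = 3.92 × 29.1 × ln(400.15/293.25) = 35.5 J/K.

ΔS = 35.5 J/K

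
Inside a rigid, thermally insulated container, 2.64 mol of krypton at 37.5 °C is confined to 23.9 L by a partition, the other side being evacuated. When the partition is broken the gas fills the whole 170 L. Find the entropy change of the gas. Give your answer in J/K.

ΔS_gas = 43.1 J/K

For an ideal gas in free expansion Q = 0 and W = 0, so T is unchanged.
Entropy is a state function; using a reversible isothermal path, ΔS_gas = nR ln(V₂/V₁) = 2.64 × 8.314 × ln(170/23.9) = 43.1 J/K.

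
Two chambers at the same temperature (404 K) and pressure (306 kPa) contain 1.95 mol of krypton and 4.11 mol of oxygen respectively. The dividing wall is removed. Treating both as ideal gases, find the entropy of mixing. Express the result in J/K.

Mole fractions: x_A = 1.95/6.06 = 0.322, x_B = 0.678.
ΔS_mix = −R(n_A ln x_A + n_B ln x_B) = −8.314 × (1.95 ln 0.322 + 4.11 ln 0.678) = 31.7 J/K.

ΔS_mix = 31.7 J/K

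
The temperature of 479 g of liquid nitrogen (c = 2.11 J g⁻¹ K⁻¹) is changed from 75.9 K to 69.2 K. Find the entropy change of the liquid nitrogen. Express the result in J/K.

ΔS = ∫dQ_rev/T = m c ln(T₂/T₁) = 479 × 2.11 × ln(69.2/75.9) = -93.4 J/K.

ΔS = -93.4 J/K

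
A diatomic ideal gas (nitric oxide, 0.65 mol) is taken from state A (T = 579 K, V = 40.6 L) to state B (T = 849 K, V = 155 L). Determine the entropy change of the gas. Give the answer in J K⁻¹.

Entropy is a state function: ΔS = nC_V ln(T₂/T₁) + nR ln(V₂/V₁), with C_V = 5R/2 = 20.79 J mol⁻¹ K⁻¹ for a diatomic ideal gas.
ΔS = 0.65 × [20.79 × ln(849/579) + 8.314 × ln(155/40.6)] = 12.4 J/K.

ΔS = 12.4 J/K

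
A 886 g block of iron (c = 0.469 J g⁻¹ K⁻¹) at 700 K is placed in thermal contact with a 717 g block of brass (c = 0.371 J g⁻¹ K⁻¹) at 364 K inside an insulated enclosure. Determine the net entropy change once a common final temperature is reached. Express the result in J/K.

Energy balance: T_f = (m₁c₁T₁ + m₂c₂T₂)/(m₁c₁ + m₂c₂) = 568.86 K.
ΔS₁ = m₁c₁ ln(T_f/T₁) = 415.534 × ln(568.86/700) = -86.2 J/K.
ΔS₂ = m₂c₂ ln(T_f/T₂) = 266.007 × ln(568.86/364) = 118.8 J/K.
ΔS_total = -86.2 + 118.8 = 32.6 J/K.

ΔS_total = 32.6 J/K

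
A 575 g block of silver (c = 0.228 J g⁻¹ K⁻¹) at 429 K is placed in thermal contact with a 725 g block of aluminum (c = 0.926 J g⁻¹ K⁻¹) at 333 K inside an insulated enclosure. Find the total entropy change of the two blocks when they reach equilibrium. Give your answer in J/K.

Energy balance: T_f = (m₁c₁T₁ + m₂c₂T₂)/(m₁c₁ + m₂c₂) = 348.68 K.
ΔS₁ = m₁c₁ ln(T_f/T₁) = 131.1 × ln(348.68/429) = -27.18 J/K.
ΔS₂ = m₂c₂ ln(T_f/T₂) = 671.35 × ln(348.68/333) = 30.9 J/K.
ΔS_total = -27.18 + 30.9 = 3.72 J/K.

ΔS_total = 3.72 J/K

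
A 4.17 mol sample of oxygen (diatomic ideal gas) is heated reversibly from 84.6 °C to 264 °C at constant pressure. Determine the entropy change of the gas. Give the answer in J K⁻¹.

ΔS = 49.3 J/K

In kelvin: T₁ = 357.75 K, T₂ = 537.15 K. At constant pressure, ΔS = nC_p ln(T₂/T₁) with C_p = 7R/2 = 29.1 J mol⁻¹ K⁻¹.
ΔS = 4.17 × 29.1 × ln(537.15/357.75) = 49.3 J/K.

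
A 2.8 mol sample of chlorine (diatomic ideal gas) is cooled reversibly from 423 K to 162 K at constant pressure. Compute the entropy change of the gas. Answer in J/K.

At constant pressure, ΔS = nC_p ln(T₂/T₁) with C_p = 7R/2 = 29.1 J mol⁻¹ K⁻¹.
ΔS = 2.8 × 29.1 × ln(162/423) = -78.2 J/K.

ΔS = -78.2 J/K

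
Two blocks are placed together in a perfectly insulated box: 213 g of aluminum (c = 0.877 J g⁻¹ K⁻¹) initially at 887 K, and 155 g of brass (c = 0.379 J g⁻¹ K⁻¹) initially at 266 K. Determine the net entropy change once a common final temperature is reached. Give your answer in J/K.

Energy balance: T_f = (m₁c₁T₁ + m₂c₂T₂)/(m₁c₁ + m₂c₂) = 738.43 K.
ΔS₁ = m₁c₁ ln(T_f/T₁) = 186.801 × ln(738.43/887) = -34.24 J/K.
ΔS₂ = m₂c₂ ln(T_f/T₂) = 58.745 × ln(738.43/266) = 59.98 J/K.
ΔS_total = -34.24 + 59.98 = 25.7 J/K.

ΔS_total = 25.7 J/K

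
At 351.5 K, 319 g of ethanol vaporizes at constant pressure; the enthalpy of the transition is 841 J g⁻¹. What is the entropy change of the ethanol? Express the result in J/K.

ΔS = 763 J/K

Heat absorbed by the substance: Q = mL = 319 × 841 = 268279 J.
At constant T, ΔS = Q_rev/T = 268279 / 351.5 = 763 J/K.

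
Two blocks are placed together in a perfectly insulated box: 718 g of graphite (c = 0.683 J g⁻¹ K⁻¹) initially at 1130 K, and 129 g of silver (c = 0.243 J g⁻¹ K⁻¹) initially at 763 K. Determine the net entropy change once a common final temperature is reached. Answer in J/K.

ΔS_total = 2.03 J/K

Energy balance: T_f = (m₁c₁T₁ + m₂c₂T₂)/(m₁c₁ + m₂c₂) = 1108 K.
ΔS₁ = m₁c₁ ln(T_f/T₁) = 490.394 × ln(1108/1130) = -9.664 J/K.
ΔS₂ = m₂c₂ ln(T_f/T₂) = 31.347 × ln(1108/763) = 11.69 J/K.
ΔS_total = -9.664 + 11.69 = 2.03 J/K.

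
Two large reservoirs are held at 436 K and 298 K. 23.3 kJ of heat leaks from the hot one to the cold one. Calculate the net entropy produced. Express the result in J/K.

ΔS_total = 24.7 J/K

ΔS_hot = −Q/T_H = −23300/436 = -53.44 J/K and ΔS_cold = +Q/T_C = 23300/298 = 78.188 J/K.
ΔS_total = -53.44 + 78.188 = 24.7 J/K, positive as the second law requires.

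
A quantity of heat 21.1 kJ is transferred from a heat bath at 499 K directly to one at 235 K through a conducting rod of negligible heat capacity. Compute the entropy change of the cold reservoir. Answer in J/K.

ΔS_cold = 89.8 J/K

The cold reservoir gains heat Q, so ΔS_cold = +Q/T_C = 21100/235 = 89.8 J/K.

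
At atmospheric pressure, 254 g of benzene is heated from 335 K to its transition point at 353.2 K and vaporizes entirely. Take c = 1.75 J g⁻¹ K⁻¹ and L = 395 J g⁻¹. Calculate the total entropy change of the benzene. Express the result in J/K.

Warming step: ΔS₁ = m c ln(T_tr/T_i) = 254 × 1.75 × ln(353.2/335) = 23.52 J/K.
Phase change: ΔS₂ = +mL/T_tr = 254 × 395 / 353.2 = 284.1 J/K.
ΔS_total = (23.52) + (284.1) = 308 J/K.

ΔS = 308 J/K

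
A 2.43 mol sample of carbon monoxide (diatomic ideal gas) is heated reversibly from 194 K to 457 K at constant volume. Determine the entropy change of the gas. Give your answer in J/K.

At constant volume, ΔS = nC_V ln(T₂/T₁) with C_V = 5R/2 = 20.79 J mol⁻¹ K⁻¹.
ΔS = 2.43 × 20.79 × ln(457/194) = 43.3 J/K.

ΔS = 43.3 J/K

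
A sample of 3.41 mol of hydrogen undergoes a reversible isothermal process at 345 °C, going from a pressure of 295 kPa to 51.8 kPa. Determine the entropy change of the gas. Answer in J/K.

For an isothermal ideal gas ΔS_gas = nR ln(P₁/P₂) = 3.41 × 8.314 × ln(295/51.8) = 49.3 J/K.

ΔS_gas = 49.3 J/K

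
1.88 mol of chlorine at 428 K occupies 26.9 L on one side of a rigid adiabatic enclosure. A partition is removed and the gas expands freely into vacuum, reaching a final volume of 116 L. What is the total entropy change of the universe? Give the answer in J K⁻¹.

ΔS_universe = 22.8 J/K

No heat is exchanged and no work is done, so the ideal-gas temperature stays constant.
Entropy is a state function; using a reversible isothermal path, ΔS_gas = nR ln(V₂/V₁) = 1.88 × 8.314 × ln(116/26.9) = 22.8 J/K.
The insulated surroundings exchange no heat, so ΔS_surr = 0 and ΔS_universe = ΔS_gas.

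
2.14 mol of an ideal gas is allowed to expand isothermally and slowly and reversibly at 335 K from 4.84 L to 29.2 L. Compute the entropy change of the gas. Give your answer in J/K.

ΔS_gas = 32 J/K

For an isothermal ideal gas ΔS_gas = nR ln(V₂/V₁) = 2.14 × 8.314 × ln(29.2/4.84) = 32 J/K.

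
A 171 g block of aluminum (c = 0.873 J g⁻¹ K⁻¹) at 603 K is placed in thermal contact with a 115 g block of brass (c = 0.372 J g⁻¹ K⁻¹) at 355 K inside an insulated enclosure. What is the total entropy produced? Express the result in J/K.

Energy balance: T_f = (m₁c₁T₁ + m₂c₂T₂)/(m₁c₁ + m₂c₂) = 547.76 K.
ΔS₁ = m₁c₁ ln(T_f/T₁) = 149.283 × ln(547.76/603) = -14.34 J/K.
ΔS₂ = m₂c₂ ln(T_f/T₂) = 42.78 × ln(547.76/355) = 18.55 J/K.
ΔS_total = -14.34 + 18.55 = 4.21 J/K.

ΔS_total = 4.21 J/K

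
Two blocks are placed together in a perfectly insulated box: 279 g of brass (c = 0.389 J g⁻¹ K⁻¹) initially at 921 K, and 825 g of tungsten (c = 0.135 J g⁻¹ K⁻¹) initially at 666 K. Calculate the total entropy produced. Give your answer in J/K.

Energy balance: T_f = (m₁c₁T₁ + m₂c₂T₂)/(m₁c₁ + m₂c₂) = 791.85 K.
ΔS₁ = m₁c₁ ln(T_f/T₁) = 108.531 × ln(791.85/921) = -16.4 J/K.
ΔS₂ = m₂c₂ ln(T_f/T₂) = 111.375 × ln(791.85/666) = 19.28 J/K.
ΔS_total = -16.4 + 19.28 = 2.88 J/K.

ΔS_total = 2.88 J/K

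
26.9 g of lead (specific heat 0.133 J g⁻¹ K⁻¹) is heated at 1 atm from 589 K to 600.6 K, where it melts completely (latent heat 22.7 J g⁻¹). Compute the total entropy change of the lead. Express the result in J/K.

ΔS = 1.09 J/K

Warming step: ΔS₁ = m c ln(T_tr/T_i) = 26.9 × 0.133 × ln(600.6/589) = 0.06978 J/K.
Phase change: ΔS₂ = +mL/T_tr = 26.9 × 22.7 / 600.6 = 1.017 J/K.
ΔS_total = (0.06978) + (1.017) = 1.09 J/K.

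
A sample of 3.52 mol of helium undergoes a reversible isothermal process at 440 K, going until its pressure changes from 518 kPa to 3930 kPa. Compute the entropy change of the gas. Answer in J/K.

For an isothermal ideal gas ΔS_gas = nR ln(P₁/P₂) = 3.52 × 8.314 × ln(518/3930) = -59.3 J/K.

ΔS_gas = -59.3 J/K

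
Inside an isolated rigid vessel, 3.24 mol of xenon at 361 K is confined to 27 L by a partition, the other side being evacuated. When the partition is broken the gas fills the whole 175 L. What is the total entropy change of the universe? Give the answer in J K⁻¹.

ΔS_universe = 50.3 J/K

For an ideal gas in free expansion Q = 0 and W = 0, so T is unchanged.
Entropy is a state function; using a reversible isothermal path, ΔS_gas = nR ln(V₂/V₁) = 3.24 × 8.314 × ln(175/27) = 50.3 J/K.
The insulated surroundings exchange no heat, so ΔS_surr = 0 and ΔS_universe = ΔS_gas.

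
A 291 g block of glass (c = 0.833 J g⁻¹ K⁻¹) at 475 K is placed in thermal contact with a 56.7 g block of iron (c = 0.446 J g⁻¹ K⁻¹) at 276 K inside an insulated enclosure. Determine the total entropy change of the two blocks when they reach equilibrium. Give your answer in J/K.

ΔS_total = 2.92 J/K

Energy balance: T_f = (m₁c₁T₁ + m₂c₂T₂)/(m₁c₁ + m₂c₂) = 456.2 K.
ΔS₁ = m₁c₁ ln(T_f/T₁) = 242.403 × ln(456.2/475) = -9.789 J/K.
ΔS₂ = m₂c₂ ln(T_f/T₂) = 25.2882 × ln(456.2/276) = 12.71 J/K.
ΔS_total = -9.789 + 12.71 = 2.92 J/K.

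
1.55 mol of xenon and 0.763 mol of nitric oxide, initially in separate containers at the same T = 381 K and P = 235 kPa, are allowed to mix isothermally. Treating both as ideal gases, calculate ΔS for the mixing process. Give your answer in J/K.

ΔS_mix = 12.2 J/K

Mole fractions: x_A = 1.55/2.31 = 0.67, x_B = 0.33.
ΔS_mix = −R(n_A ln x_A + n_B ln x_B) = −8.314 × (1.55 ln 0.67 + 0.763 ln 0.33) = 12.2 J/K.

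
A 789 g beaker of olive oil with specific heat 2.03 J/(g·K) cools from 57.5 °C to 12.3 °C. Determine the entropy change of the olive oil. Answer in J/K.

ΔS = -235 J/K

In kelvin: T₁ = 330.65 K, T₂ = 285.45 K. ΔS = ∫dQ_rev/T = m c ln(T₂/T₁) = 789 × 2.03 × ln(285.45/330.65) = -235 J/K.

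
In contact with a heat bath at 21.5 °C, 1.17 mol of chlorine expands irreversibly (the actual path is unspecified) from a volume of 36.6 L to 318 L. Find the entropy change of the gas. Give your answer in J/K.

ΔS_gas = 21 J/K

Entropy is a state function, so ΔS_gas depends only on the end states.
For an isothermal ideal gas ΔS_gas = nR ln(V₂/V₁) = 1.17 × 8.314 × ln(318/36.6) = 21 J/K.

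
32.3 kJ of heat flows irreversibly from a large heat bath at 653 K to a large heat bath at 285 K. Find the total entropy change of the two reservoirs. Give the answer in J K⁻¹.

ΔS_hot = −Q/T_H = −32300/653 = -49.464 J/K and ΔS_cold = +Q/T_C = 32300/285 = 113.33 J/K.
ΔS_total = -49.464 + 113.33 = 63.9 J/K, positive as the second law requires.

ΔS_total = 63.9 J/K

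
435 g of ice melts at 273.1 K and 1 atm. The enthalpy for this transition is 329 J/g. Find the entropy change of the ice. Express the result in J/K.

ΔS = 524 J/K

Heat absorbed by the substance: Q = mL = 435 × 329 = 143115 J.
At constant T, ΔS = Q_rev/T = 143115 / 273.1 = 524 J/K.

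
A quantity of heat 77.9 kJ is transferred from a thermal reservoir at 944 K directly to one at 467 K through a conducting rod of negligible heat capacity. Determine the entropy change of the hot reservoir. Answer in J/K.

ΔS_hot = -82.5 J/K

The hot reservoir loses heat Q, so ΔS_hot = −Q/T_H = −77900/944 = -82.5 J/K.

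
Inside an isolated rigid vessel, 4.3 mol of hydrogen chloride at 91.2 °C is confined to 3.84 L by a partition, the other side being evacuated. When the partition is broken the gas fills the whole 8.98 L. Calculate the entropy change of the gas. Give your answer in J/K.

ΔS_gas = 30.4 J/K

No heat is exchanged and no work is done, so the ideal-gas temperature stays constant.
Entropy is a state function; using a reversible isothermal path, ΔS_gas = nR ln(V₂/V₁) = 4.3 × 8.314 × ln(8.98/3.84) = 30.4 J/K.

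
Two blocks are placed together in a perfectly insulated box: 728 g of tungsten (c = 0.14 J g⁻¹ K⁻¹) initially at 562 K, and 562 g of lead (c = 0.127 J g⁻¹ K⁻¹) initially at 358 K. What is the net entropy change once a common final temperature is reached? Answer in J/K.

Energy balance: T_f = (m₁c₁T₁ + m₂c₂T₂)/(m₁c₁ + m₂c₂) = 477.98 K.
ΔS₁ = m₁c₁ ln(T_f/T₁) = 101.92 × ln(477.98/562) = -16.5 J/K.
ΔS₂ = m₂c₂ ln(T_f/T₂) = 71.374 × ln(477.98/358) = 20.63 J/K.
ΔS_total = -16.5 + 20.63 = 4.13 J/K.

ΔS_total = 4.13 J/K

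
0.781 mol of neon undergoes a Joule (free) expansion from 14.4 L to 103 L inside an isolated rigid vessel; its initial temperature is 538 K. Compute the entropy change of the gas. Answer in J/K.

ΔS_gas = 12.8 J/K

For an ideal gas in free expansion Q = 0 and W = 0, so T is unchanged.
Entropy is a state function; using a reversible isothermal path, ΔS_gas = nR ln(V₂/V₁) = 0.781 × 8.314 × ln(103/14.4) = 12.8 J/K.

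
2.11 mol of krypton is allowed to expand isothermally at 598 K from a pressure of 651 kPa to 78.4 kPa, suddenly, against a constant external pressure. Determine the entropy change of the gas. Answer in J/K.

ΔS_gas = 37.1 J/K

Entropy is a state function, so ΔS_gas depends only on the end states.
For an isothermal ideal gas ΔS_gas = nR ln(P₁/P₂) = 2.11 × 8.314 × ln(651/78.4) = 37.1 J/K.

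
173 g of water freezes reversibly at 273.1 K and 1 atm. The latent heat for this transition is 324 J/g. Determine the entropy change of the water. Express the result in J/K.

Heat released by the substance: Q = −mL = −173 × 324 = −56052 J.
At constant T, ΔS = Q_rev/T = −56052 / 273.1 = -205 J/K.

ΔS = -205 J/K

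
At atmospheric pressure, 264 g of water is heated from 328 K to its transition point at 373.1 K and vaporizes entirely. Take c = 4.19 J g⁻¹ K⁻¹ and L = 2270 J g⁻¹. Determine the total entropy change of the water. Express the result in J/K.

ΔS = 1750 J/K

Warming step: ΔS₁ = m c ln(T_tr/T_i) = 264 × 4.19 × ln(373.1/328) = 142.5 J/K.
Phase change: ΔS₂ = +mL/T_tr = 264 × 2270 / 373.1 = 1606 J/K.
ΔS_total = (142.5) + (1606) = 1750 J/K.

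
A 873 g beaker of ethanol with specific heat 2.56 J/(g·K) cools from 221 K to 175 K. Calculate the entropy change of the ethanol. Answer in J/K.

ΔS = -522 J/K

ΔS = ∫dQ_rev/T = m c ln(T₂/T₁) = 873 × 2.56 × ln(175/221) = -522 J/K.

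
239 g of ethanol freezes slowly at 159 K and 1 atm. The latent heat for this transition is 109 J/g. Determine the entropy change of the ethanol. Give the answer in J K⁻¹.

ΔS = -164 J/K

Heat released by the substance: Q = −mL = −239 × 109 = −26051 J.
At constant T, ΔS = Q_rev/T = −26051 / 159 = -164 J/K.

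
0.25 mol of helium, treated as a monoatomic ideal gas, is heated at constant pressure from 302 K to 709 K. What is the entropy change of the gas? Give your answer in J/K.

ΔS = 4.43 J/K

At constant pressure, ΔS = nC_p ln(T₂/T₁) with C_p = 5R/2 = 20.79 J mol⁻¹ K⁻¹.
ΔS = 0.25 × 20.79 × ln(709/302) = 4.43 J/K.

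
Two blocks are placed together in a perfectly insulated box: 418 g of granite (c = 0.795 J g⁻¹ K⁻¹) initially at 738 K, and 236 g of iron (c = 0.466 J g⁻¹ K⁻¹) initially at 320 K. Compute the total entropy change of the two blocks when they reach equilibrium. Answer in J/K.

Energy balance: T_f = (m₁c₁T₁ + m₂c₂T₂)/(m₁c₁ + m₂c₂) = 634.06 K.
ΔS₁ = m₁c₁ ln(T_f/T₁) = 332.31 × ln(634.06/738) = -50.44 J/K.
ΔS₂ = m₂c₂ ln(T_f/T₂) = 109.976 × ln(634.06/320) = 75.2 J/K.
ΔS_total = -50.44 + 75.2 = 24.8 J/K.

ΔS_total = 24.8 J/K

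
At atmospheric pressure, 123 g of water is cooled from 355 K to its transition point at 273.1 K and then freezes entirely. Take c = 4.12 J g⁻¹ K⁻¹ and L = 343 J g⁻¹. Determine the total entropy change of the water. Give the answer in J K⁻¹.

Cooling step: ΔS₁ = m c ln(T_tr/T_i) = 123 × 4.12 × ln(273.1/355) = -132.9 J/K.
Phase change: ΔS₂ = −mL/T_tr = −123 × 343 / 273.1 = -154.5 J/K.
ΔS_total = (-132.9) + (-154.5) = -287 J/K.

ΔS = -287 J/K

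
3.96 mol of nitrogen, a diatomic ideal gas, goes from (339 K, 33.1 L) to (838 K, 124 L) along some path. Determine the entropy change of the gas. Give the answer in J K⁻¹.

Entropy is a state function: ΔS = nC_V ln(T₂/T₁) + nR ln(V₂/V₁), with C_V = 5R/2 = 20.79 J mol⁻¹ K⁻¹ for a diatomic ideal gas.
ΔS = 3.96 × [20.79 × ln(838/339) + 8.314 × ln(124/33.1)] = 118 J/K.

ΔS = 118 J/K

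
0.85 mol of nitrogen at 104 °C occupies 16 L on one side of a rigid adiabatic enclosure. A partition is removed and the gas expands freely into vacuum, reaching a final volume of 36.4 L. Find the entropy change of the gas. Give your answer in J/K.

ΔS_gas = 5.81 J/K

No heat is exchanged and no work is done, so the ideal-gas temperature stays constant.
Entropy is a state function; using a reversible isothermal path, ΔS_gas = nR ln(V₂/V₁) = 0.85 × 8.314 × ln(36.4/16) = 5.81 J/K.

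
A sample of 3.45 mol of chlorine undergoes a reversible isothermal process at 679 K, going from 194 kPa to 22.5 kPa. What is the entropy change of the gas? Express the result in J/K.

For an isothermal ideal gas ΔS_gas = nR ln(P₁/P₂) = 3.45 × 8.314 × ln(194/22.5) = 61.8 J/K.

ΔS_gas = 61.8 J/K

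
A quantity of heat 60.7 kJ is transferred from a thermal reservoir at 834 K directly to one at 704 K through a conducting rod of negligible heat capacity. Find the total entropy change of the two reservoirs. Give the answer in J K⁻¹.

ΔS_total = 13.4 J/K

ΔS_hot = −Q/T_H = −60700/834 = -72.78 J/K and ΔS_cold = +Q/T_C = 60700/704 = 86.22 J/K.
ΔS_total = -72.78 + 86.22 = 13.4 J/K, positive as the second law requires.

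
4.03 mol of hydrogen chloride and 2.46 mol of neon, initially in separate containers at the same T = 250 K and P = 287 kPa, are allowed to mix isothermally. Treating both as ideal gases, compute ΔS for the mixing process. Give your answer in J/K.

Mole fractions: x_A = 4.03/6.49 = 0.621, x_B = 0.379.
ΔS_mix = −R(n_A ln x_A + n_B ln x_B) = −8.314 × (4.03 ln 0.621 + 2.46 ln 0.379) = 35.8 J/K.

ΔS_mix = 35.8 J/K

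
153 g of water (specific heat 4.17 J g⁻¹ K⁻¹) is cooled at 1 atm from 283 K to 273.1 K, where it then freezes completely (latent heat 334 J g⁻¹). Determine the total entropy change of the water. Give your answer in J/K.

Cooling step: ΔS₁ = m c ln(T_tr/T_i) = 153 × 4.17 × ln(273.1/283) = -22.72 J/K.
Phase change: ΔS₂ = −mL/T_tr = −153 × 334 / 273.1 = -187.1 J/K.
ΔS_total = (-22.72) + (-187.1) = -210 J/K.

ΔS = -210 J/K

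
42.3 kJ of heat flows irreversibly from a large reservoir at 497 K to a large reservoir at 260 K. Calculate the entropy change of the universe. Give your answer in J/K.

ΔS_total = 77.6 J/K

ΔS_hot = −Q/T_H = −42300/497 = -85.11 J/K and ΔS_cold = +Q/T_C = 42300/260 = 162.7 J/K.
ΔS_total = -85.11 + 162.7 = 77.6 J/K, positive as the second law requires.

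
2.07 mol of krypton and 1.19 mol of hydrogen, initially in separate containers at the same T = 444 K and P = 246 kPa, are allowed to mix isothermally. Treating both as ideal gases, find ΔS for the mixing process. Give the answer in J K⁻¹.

ΔS_mix = 17.8 J/K

Mole fractions: x_A = 2.07/3.26 = 0.635, x_B = 0.365.
ΔS_mix = −R(n_A ln x_A + n_B ln x_B) = −8.314 × (2.07 ln 0.635 + 1.19 ln 0.365) = 17.8 J/K.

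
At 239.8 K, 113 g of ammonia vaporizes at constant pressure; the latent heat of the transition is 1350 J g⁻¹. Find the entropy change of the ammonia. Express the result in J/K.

Heat absorbed by the substance: Q = mL = 113 × 1350 = 152550 J.
At constant T, ΔS = Q_rev/T = 152550 / 239.8 = 636 J/K.

ΔS = 636 J/K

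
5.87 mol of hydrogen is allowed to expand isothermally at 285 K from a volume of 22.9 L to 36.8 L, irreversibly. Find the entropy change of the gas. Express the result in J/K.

Entropy is a state function, so ΔS_gas depends only on the end states.
For an isothermal ideal gas ΔS_gas = nR ln(V₂/V₁) = 5.87 × 8.314 × ln(36.8/22.9) = 23.2 J/K.

ΔS_gas = 23.2 J/K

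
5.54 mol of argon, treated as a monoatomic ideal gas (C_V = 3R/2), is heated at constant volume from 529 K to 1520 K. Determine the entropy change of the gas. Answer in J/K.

At constant volume, ΔS = nC_V ln(T₂/T₁) with C_V = 3R/2 = 12.47 J mol⁻¹ K⁻¹.
ΔS = 5.54 × 12.47 × ln(1520/529) = 72.9 J/K.

ΔS = 72.9 J/K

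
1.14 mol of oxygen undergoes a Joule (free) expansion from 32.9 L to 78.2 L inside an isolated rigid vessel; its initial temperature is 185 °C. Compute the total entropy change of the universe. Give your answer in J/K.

For an ideal gas in free expansion Q = 0 and W = 0, so T is unchanged.
Entropy is a state function; using a reversible isothermal path, ΔS_gas = nR ln(V₂/V₁) = 1.14 × 8.314 × ln(78.2/32.9) = 8.21 J/K.
The insulated surroundings exchange no heat, so ΔS_surr = 0 and ΔS_universe = ΔS_gas.

ΔS_universe = 8.21 J/K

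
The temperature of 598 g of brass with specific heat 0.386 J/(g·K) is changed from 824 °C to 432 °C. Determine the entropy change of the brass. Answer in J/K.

In kelvin: T₁ = 1097.15 K, T₂ = 705.15 K. ΔS = ∫dQ_rev/T = m c ln(T₂/T₁) = 598 × 0.386 × ln(705.15/1097.15) = -102 J/K.

ΔS = -102 J/K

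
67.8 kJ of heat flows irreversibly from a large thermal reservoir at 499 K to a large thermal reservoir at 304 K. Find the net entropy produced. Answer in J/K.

ΔS_total = 87.2 J/K

ΔS_hot = −Q/T_H = −67800/499 = -135.87 J/K and ΔS_cold = +Q/T_C = 67800/304 = 223.03 J/K.
ΔS_total = -135.87 + 223.03 = 87.2 J/K, positive as the second law requires.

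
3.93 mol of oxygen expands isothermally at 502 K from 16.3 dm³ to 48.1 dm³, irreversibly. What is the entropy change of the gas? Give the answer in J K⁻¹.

Entropy is a state function, so ΔS_gas depends only on the end states.
For an isothermal ideal gas ΔS_gas = nR ln(V₂/V₁) = 3.93 × 8.314 × ln(48.1/16.3) = 35.4 J/K.

ΔS_gas = 35.4 J/K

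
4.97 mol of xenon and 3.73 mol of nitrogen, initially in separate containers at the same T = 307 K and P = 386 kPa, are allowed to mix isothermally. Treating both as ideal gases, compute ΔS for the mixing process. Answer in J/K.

ΔS_mix = 49.4 J/K

Mole fractions: x_A = 4.97/8.7 = 0.571, x_B = 0.429.
ΔS_mix = −R(n_A ln x_A + n_B ln x_B) = −8.314 × (4.97 ln 0.571 + 3.73 ln 0.429) = 49.4 J/K.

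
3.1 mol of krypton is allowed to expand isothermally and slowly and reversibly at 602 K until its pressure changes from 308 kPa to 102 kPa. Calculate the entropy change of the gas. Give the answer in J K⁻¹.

ΔS_gas = 28.5 J/K

For an isothermal ideal gas ΔS_gas = nR ln(P₁/P₂) = 3.1 × 8.314 × ln(308/102) = 28.5 J/K.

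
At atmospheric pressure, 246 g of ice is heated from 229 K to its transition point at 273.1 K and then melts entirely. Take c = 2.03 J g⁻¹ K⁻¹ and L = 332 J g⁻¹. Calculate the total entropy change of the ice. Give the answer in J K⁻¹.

ΔS = 387 J/K

Warming step: ΔS₁ = m c ln(T_tr/T_i) = 246 × 2.03 × ln(273.1/229) = 87.95 J/K.
Phase change: ΔS₂ = +mL/T_tr = 246 × 332 / 273.1 = 299.1 J/K.
ΔS_total = (87.95) + (299.1) = 387 J/K.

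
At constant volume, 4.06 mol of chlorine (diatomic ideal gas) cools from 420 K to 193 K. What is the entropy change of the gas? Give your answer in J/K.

At constant volume, ΔS = nC_V ln(T₂/T₁) with C_V = 5R/2 = 20.79 J mol⁻¹ K⁻¹.
ΔS = 4.06 × 20.79 × ln(193/420) = -65.6 J/K.

ΔS = -65.6 J/K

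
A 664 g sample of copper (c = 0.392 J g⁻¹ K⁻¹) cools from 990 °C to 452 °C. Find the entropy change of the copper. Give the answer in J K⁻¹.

ΔS = -144 J/K

In kelvin: T₁ = 1263.15 K, T₂ = 725.15 K. ΔS = ∫dQ_rev/T = m c ln(T₂/T₁) = 664 × 0.392 × ln(725.15/1263.15) = -144 J/K.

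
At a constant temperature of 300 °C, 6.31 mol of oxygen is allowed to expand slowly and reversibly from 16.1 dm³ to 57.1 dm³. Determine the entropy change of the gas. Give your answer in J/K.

ΔS_gas = 66.4 J/K

For an isothermal ideal gas ΔS_gas = nR ln(V₂/V₁) = 6.31 × 8.314 × ln(57.1/16.1) = 66.4 J/K.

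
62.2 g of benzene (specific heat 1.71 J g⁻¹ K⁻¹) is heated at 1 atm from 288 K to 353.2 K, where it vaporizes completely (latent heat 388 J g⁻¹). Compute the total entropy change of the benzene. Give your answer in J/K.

Warming step: ΔS₁ = m c ln(T_tr/T_i) = 62.2 × 1.71 × ln(353.2/288) = 21.71 J/K.
Phase change: ΔS₂ = +mL/T_tr = 62.2 × 388 / 353.2 = 68.33 J/K.
ΔS_total = (21.71) + (68.33) = 90 J/K.

ΔS = 90 J/K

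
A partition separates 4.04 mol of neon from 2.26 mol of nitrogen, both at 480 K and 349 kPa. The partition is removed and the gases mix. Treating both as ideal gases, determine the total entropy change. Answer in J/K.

ΔS_mix = 34.2 J/K

Mole fractions: x_A = 4.04/6.3 = 0.641, x_B = 0.359.
ΔS_mix = −R(n_A ln x_A + n_B ln x_B) = −8.314 × (4.04 ln 0.641 + 2.26 ln 0.359) = 34.2 J/K.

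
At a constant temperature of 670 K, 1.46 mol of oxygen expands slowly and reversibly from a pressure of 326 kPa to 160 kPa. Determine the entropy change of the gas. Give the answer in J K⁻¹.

ΔS_gas = 8.64 J/K

For an isothermal ideal gas ΔS_gas = nR ln(P₁/P₂) = 1.46 × 8.314 × ln(326/160) = 8.64 J/K.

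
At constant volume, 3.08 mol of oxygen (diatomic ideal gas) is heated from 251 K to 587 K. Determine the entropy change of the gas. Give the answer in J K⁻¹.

ΔS = 54.4 J/K

At constant volume, ΔS = nC_V ln(T₂/T₁) with C_V = 5R/2 = 20.79 J mol⁻¹ K⁻¹.
ΔS = 3.08 × 20.79 × ln(587/251) = 54.4 J/K.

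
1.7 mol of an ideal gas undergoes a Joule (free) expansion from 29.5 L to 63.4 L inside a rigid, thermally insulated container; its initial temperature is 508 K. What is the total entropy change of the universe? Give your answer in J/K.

ΔS_universe = 10.8 J/K

For an ideal gas in free expansion Q = 0 and W = 0, so T is unchanged.
Entropy is a state function; using a reversible isothermal path, ΔS_gas = nR ln(V₂/V₁) = 1.7 × 8.314 × ln(63.4/29.5) = 10.8 J/K.
The insulated surroundings exchange no heat, so ΔS_surr = 0 and ΔS_universe = ΔS_gas.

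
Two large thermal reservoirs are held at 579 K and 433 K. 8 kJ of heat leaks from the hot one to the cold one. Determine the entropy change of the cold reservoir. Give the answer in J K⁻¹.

ΔS_cold = 18.5 J/K

The cold reservoir gains heat Q, so ΔS_cold = +Q/T_C = 8000/433 = 18.5 J/K.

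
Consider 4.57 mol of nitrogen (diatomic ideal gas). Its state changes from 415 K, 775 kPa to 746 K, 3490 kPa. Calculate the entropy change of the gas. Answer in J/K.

ΔS = nC_p ln(T₂/T₁) − nR ln(P₂/P₁), with C_p = 7R/2 = 29.1 J mol⁻¹ K⁻¹ for a diatomic ideal gas.
ΔS = 4.57 × [29.1 × ln(746/415) − 8.314 × ln(3490/775)] = 20.8 J/K.

ΔS = 20.8 J/K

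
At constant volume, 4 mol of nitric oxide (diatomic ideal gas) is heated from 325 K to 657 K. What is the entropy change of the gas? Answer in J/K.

ΔS = 58.5 J/K

At constant volume, ΔS = nC_V ln(T₂/T₁) with C_V = 5R/2 = 20.79 J mol⁻¹ K⁻¹.
ΔS = 4 × 20.79 × ln(657/325) = 58.5 J/K.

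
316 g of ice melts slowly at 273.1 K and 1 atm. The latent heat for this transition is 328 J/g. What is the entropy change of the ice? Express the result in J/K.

ΔS = 380 J/K

Heat absorbed by the substance: Q = mL = 316 × 328 = 103648 J.
At constant T, ΔS = Q_rev/T = 103648 / 273.1 = 380 J/K.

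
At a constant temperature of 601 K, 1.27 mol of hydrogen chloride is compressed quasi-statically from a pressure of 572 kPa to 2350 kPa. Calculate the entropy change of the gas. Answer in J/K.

For an isothermal ideal gas ΔS_gas = nR ln(P₁/P₂) = 1.27 × 8.314 × ln(572/2350) = -14.9 J/K.

ΔS_gas = -14.9 J/K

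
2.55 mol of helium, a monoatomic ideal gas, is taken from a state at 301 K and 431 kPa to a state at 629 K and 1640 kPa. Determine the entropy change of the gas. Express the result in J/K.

ΔS = 10.7 J/K

ΔS = nC_p ln(T₂/T₁) − nR ln(P₂/P₁), with C_p = 5R/2 = 20.79 J mol⁻¹ K⁻¹ for a monoatomic ideal gas.
ΔS = 2.55 × [20.79 × ln(629/301) − 8.314 × ln(1640/431)] = 10.7 J/K.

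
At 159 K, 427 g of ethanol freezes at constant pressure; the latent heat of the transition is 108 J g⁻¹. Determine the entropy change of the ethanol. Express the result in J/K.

ΔS = -290 J/K

Heat released by the substance: Q = −mL = −427 × 108 = −46116 J.
At constant T, ΔS = Q_rev/T = −46116 / 159 = -290 J/K.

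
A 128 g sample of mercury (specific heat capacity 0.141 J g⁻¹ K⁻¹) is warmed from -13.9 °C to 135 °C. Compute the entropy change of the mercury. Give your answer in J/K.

In kelvin: T₁ = 259.25 K, T₂ = 408.15 K. ΔS = ∫dQ_rev/T = m c ln(T₂/T₁) = 128 × 0.141 × ln(408.15/259.25) = 8.19 J/K.

ΔS = 8.19 J/K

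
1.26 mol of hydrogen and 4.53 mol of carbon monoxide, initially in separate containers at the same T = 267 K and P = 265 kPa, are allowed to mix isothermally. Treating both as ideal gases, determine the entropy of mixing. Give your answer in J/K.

Mole fractions: x_A = 1.26/5.79 = 0.218, x_B = 0.782.
ΔS_mix = −R(n_A ln x_A + n_B ln x_B) = −8.314 × (1.26 ln 0.218 + 4.53 ln 0.782) = 25.2 J/K.

ΔS_mix = 25.2 J/K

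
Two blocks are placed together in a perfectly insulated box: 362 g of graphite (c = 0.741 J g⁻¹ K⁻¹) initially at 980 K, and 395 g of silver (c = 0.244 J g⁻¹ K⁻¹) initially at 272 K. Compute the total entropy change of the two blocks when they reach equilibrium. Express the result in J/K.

Energy balance: T_f = (m₁c₁T₁ + m₂c₂T₂)/(m₁c₁ + m₂c₂) = 792.86 K.
ΔS₁ = m₁c₁ ln(T_f/T₁) = 268.242 × ln(792.86/980) = -56.84 J/K.
ΔS₂ = m₂c₂ ln(T_f/T₂) = 96.38 × ln(792.86/272) = 103.1 J/K.
ΔS_total = -56.84 + 103.1 = 46.3 J/K.

ΔS_total = 46.3 J/K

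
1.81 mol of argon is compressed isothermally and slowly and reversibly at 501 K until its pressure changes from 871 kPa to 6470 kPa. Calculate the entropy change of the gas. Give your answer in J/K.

ΔS_gas = -30.2 J/K

For an isothermal ideal gas ΔS_gas = nR ln(P₁/P₂) = 1.81 × 8.314 × ln(871/6470) = -30.2 J/K.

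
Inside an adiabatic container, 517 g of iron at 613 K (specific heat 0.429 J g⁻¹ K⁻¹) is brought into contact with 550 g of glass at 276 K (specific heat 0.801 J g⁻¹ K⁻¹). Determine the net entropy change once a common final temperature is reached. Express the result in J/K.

ΔS_total = 50.1 J/K

Energy balance: T_f = (m₁c₁T₁ + m₂c₂T₂)/(m₁c₁ + m₂c₂) = 388.85 K.
ΔS₁ = m₁c₁ ln(T_f/T₁) = 221.793 × ln(388.85/613) = -100.95 J/K.
ΔS₂ = m₂c₂ ln(T_f/T₂) = 440.55 × ln(388.85/276) = 151.02 J/K.
ΔS_total = -100.95 + 151.02 = 50.1 J/K.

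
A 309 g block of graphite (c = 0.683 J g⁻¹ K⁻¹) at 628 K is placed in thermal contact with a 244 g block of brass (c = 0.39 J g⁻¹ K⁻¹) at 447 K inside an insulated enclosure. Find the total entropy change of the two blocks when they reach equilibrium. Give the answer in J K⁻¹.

ΔS_total = 3.62 J/K

Energy balance: T_f = (m₁c₁T₁ + m₂c₂T₂)/(m₁c₁ + m₂c₂) = 571.75 K.
ΔS₁ = m₁c₁ ln(T_f/T₁) = 211.047 × ln(571.75/628) = -19.8 J/K.
ΔS₂ = m₂c₂ ln(T_f/T₂) = 95.16 × ln(571.75/447) = 23.42 J/K.
ΔS_total = -19.8 + 23.42 = 3.62 J/K.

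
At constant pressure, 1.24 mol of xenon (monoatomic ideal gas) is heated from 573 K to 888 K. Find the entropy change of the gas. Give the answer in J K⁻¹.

ΔS = 11.3 J/K

At constant pressure, ΔS = nC_p ln(T₂/T₁) with C_p = 5R/2 = 20.79 J mol⁻¹ K⁻¹.
ΔS = 1.24 × 20.79 × ln(888/573) = 11.3 J/K.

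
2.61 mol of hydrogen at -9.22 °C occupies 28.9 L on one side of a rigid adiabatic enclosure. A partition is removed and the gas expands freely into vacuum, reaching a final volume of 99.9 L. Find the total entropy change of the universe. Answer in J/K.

ΔS_universe = 26.9 J/K

For an ideal gas in free expansion Q = 0 and W = 0, so T is unchanged.
Entropy is a state function; using a reversible isothermal path, ΔS_gas = nR ln(V₂/V₁) = 2.61 × 8.314 × ln(99.9/28.9) = 26.9 J/K.
The insulated surroundings exchange no heat, so ΔS_surr = 0 and ΔS_universe = ΔS_gas.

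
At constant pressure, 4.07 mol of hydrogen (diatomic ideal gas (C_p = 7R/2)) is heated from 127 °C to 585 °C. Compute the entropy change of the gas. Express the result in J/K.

ΔS = 90.4 J/K

In kelvin: T₁ = 400.15 K, T₂ = 858.15 K. At constant pressure, ΔS = nC_p ln(T₂/T₁) with C_p = 7R/2 = 29.1 J mol⁻¹ K⁻¹.
ΔS = 4.07 × 29.1 × ln(858.15/400.15) = 90.4 J/K.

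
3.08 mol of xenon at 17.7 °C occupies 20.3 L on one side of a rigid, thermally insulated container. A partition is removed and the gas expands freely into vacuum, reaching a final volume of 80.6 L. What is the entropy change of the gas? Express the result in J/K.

ΔS_gas = 35.3 J/K

No heat is exchanged and no work is done, so the ideal-gas temperature stays constant.
Entropy is a state function; using a reversible isothermal path, ΔS_gas = nR ln(V₂/V₁) = 3.08 × 8.314 × ln(80.6/20.3) = 35.3 J/K.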